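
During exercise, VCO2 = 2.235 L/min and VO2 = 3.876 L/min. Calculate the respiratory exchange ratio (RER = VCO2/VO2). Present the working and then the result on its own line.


RER = VCO2 / VO2
= 2.235 / 3.876
= 0.5766

0.5766


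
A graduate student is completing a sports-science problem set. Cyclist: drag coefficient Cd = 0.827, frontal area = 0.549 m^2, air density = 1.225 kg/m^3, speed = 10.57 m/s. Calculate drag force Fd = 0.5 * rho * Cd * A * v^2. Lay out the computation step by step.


v^2 = 10.57^2 = 111.7249
Fd = 0.5 * 1.225 * 0.827 * 0.549 * 111.7249
= 31.069 N

31.069 N


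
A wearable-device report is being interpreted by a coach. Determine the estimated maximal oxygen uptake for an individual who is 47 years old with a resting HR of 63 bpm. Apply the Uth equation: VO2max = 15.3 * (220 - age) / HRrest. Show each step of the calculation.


HRmax = 220 - 47 = 173
VO2max = 15.3 * (173 / 63)
= 15.3 * 2.746
= 42.01 mL/kg/min

42.01 mL/kg/min


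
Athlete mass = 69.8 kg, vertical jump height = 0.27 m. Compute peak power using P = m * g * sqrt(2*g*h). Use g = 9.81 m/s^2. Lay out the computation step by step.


sqrt(2 * 9.81 * 0.27) = sqrt(5.2974) = 2.301608 m/s
P = 69.8 * 9.81 * 2.301608
= 1576.0 W

1576.0 W


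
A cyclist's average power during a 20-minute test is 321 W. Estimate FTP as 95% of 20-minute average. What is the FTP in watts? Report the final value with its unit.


FTP = 20-min power * 0.95
= 321 * 0.95
= 304.95 W

304.95 W


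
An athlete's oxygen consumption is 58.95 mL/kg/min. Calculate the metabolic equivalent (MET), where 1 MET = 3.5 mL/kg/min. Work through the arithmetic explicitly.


MET = VO2 / 3.5
= 58.95 / 3.5
= 16.84 METs

16.84 METs


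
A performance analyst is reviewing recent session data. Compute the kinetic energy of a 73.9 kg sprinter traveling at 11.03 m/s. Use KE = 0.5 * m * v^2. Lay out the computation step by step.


Velocity squared = 121.6609
KE = 0.5 * 73.9 * 121.6609 = 4495.37 J

4495.37 J


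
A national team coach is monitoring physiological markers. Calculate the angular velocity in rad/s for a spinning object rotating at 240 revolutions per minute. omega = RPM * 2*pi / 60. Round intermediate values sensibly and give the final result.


omega = RPM * 2*pi / 60
= 240 * 6.28318531 / 60
= 25.133 rad/s

25.133 rad/s


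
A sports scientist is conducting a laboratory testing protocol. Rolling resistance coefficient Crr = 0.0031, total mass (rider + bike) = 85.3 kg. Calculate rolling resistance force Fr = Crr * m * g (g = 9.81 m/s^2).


Fr = Crr * m * g
= 0.0031 * 85.3 * 9.81
= 2.594 N

2.594 N


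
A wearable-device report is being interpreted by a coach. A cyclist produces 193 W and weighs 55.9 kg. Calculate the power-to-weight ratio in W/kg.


P/W = power / mass
= 193 / 55.9
= 3.453 W/kg

3.453 W/kg


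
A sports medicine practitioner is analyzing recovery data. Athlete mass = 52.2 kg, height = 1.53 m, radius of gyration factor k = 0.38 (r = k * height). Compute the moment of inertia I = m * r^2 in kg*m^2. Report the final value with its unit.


r = k * height = 0.38 * 1.53 = 0.5814 m
r^2 = 0.5814^2 = 0.338026
I = 52.2 * 0.338026 = 17.645 kg*m^2

17.645 kg*m^2


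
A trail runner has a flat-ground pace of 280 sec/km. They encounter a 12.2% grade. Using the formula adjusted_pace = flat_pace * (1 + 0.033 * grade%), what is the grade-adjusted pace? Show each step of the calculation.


Grade factor = 1 + 0.033 * 12.2 = 1.4026
Adjusted = 280 * 1.4026 = 392.73 sec/km

392.73 s/km


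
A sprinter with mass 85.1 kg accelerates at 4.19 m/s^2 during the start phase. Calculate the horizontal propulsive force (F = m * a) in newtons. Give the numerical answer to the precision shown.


F = m * a
= 85.1 * 4.19
= 356.57 N

356.57 N


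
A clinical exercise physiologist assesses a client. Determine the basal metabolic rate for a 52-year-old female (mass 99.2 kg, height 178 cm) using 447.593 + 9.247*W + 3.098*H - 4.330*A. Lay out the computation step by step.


BMR = 447.593 + 9.247*99.2 + 3.098*178 - 4.330*52
= 1691.18 kcal/day

1691.18 kcal/day


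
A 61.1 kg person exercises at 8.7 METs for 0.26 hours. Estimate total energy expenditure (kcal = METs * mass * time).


Energy = METs * mass(kg) * time(h)
= 8.7 * 61.1 * 0.26
= 138.21 kcal

138.21 kcal


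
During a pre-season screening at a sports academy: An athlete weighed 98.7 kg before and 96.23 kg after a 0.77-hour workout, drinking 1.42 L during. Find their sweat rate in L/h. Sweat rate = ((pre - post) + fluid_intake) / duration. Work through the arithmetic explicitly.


Body mass change = 2.47 kg
Total sweat loss = 2.47 + 1.42 = 3.89 L
Rate = 3.89 / 0.77 = 5.052 L/h

5.052 L/h


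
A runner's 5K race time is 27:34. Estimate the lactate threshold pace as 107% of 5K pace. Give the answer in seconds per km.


Total race time = 27*60 + 34 = 1654 seconds
5K pace = 1654 / 5 = 330.8 sec/km
LT pace = 330.8 * 1.07 = 353.96 sec/km

353.96 s/km


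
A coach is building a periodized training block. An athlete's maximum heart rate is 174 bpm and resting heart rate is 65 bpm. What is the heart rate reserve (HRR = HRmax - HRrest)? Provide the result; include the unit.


HRR = HRmax - HRrest
= 174 - 65
= 109 bpm

109 bpm


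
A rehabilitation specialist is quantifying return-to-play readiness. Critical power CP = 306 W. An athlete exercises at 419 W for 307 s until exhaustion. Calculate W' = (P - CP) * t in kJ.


P - CP = 419 - 306 = 113 W
W' = 113 * 307 = 34691 J
= 34691 / 1000 = 34.691 kJ

34.691 kJ


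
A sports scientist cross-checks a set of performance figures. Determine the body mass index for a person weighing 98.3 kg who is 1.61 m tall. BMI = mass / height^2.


BMI = mass / height^2
= 98.3 / 1.61^2
= 98.3 / 2.5921
= 37.92 kg/m^2

37.92 kg/m^2


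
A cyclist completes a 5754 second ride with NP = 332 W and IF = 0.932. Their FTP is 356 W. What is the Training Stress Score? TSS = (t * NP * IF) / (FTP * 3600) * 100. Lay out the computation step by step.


t * NP * IF = 5754 * 332 * 0.932 = 1780425.696
FTP * 3600 = 1281600
TSS = (1780425.696 / 1281600) * 100 = 138.92

138.92 TSS


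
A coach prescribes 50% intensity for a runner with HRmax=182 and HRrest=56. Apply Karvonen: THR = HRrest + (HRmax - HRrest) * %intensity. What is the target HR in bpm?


Heart rate reserve = 182 - 56 = 126
Intensity fraction = 50 / 100 = 0.5
THR = 56 + 126 * 0.5 = 119.0 bpm

119.0 bpm


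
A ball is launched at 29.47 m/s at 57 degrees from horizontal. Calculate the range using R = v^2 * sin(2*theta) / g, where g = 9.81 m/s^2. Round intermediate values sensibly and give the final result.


sin(2 * 57) = sin(114) = 0.913545
v^2 = 29.47^2 = 868.4809
R = 868.4809 * 0.913545 / 9.81
= 80.876 m

80.876 m


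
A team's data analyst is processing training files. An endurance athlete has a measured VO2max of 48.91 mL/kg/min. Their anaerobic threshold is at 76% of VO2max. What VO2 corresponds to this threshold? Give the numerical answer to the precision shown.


Anaerobic threshold VO2 = VO2max * 76%
= 48.91 * 0.76
= 37.17 mL/kg/min

37.17 mL/kg/min


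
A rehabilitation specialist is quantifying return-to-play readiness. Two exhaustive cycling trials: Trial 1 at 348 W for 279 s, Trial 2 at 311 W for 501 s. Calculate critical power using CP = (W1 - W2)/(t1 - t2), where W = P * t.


W1 = 348 * 279 = 97092 J
W2 = 311 * 501 = 155811 J
CP = (97092 - 155811) / (279 - 501)
= -58719 / -222
= 264.5 W

264.5 W


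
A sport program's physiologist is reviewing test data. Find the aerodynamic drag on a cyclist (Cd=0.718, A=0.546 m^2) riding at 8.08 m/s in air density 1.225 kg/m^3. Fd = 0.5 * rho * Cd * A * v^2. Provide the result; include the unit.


Fd = 0.5 * 1.225 * 0.718 * 0.546 * 8.08^2
= 0.5 * 1.225 * 0.718 * 0.546 * 65.2864
= 15.676 N

15.676 N


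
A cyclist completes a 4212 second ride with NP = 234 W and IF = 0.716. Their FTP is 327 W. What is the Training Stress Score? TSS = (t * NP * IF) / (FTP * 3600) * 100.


t * NP * IF = 4212 * 234 * 0.716 = 705695.328
FTP * 3600 = 1177200
TSS = (705695.328 / 1177200) * 100 = 59.95

59.95 TSS


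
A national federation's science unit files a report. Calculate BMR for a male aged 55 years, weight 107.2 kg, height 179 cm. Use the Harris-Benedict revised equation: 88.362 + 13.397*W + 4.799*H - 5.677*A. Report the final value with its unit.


Substituting values:
W term = 13.397 * 107.2 = 1436.1584
H term = 4.799 * 179 = 859.021
A term = 5.677 * 55 = 312.235
BMR = 2071.31 kcal/day

2071.31 kcal/day


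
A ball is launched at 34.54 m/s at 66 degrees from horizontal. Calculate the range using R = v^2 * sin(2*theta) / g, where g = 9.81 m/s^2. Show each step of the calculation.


sin(2 * 66) = sin(132) = 0.743145
v^2 = 34.54^2 = 1193.0116
R = 1193.0116 * 0.743145 / 9.81
= 90.375 m

90.375 m


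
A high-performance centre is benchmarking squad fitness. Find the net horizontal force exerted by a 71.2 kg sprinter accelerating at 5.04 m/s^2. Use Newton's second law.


Newton's second law: F = m * a
F = 71.2 * 5.04 = 358.85 N

358.85 N


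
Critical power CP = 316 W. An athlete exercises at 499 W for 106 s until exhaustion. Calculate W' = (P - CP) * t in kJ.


P - CP = 499 - 316 = 183 W
W' = 183 * 106 = 19398 J
= 19398 / 1000 = 19.398 kJ

19.398 kJ


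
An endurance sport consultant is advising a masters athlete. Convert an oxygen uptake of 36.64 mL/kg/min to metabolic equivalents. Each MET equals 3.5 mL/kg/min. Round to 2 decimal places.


One MET = 3.5 mL/kg/min
Number of METs = 36.64 / 3.5
= 10.47 METs

10.47 METs


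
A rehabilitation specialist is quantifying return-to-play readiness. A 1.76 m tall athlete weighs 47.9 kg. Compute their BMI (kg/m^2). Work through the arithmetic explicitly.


height^2 = 3.0976 m^2
BMI = 47.9 / 3.0976 = 15.46 kg/m^2

15.46 kg/m^2


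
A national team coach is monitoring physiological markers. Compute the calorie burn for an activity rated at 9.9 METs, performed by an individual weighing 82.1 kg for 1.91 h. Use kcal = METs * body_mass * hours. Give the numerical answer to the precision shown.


Product of METs and mass = 9.9 * 82.1 = 812.79
Total kcal = 812.79 * 1.91 = 1552.43 kcal

1552.43 kcal


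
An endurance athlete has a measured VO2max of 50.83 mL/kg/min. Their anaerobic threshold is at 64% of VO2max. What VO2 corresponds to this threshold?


Anaerobic threshold VO2 = VO2max * 64%
= 50.83 * 0.64
= 32.53 mL/kg/min

32.53 mL/kg/min


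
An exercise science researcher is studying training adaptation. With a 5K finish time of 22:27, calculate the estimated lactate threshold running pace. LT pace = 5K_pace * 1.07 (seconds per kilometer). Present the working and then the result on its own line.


Race duration = 1347 s for 5 km
Average pace = 1347 / 5 = 269.4 s/km
LT pace = 269.4 * 1.07
= 288.26 s/km

288.26 s/km


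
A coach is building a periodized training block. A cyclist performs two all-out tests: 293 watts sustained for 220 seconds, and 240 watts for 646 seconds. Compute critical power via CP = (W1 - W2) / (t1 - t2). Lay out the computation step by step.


W1 = P1 * t1 = 293 * 220 = 64460 J
W2 = P2 * t2 = 240 * 646 = 155040 J
CP = (64460 - 155040) / (220 - 646)
= 212.63 W

212.63 W


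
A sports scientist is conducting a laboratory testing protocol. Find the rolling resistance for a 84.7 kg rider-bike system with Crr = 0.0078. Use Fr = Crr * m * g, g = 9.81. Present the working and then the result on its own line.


m * g = 84.7 * 9.81 = 830.907 N
Fr = 0.0078 * 830.907 = 6.481 N

6.481 N


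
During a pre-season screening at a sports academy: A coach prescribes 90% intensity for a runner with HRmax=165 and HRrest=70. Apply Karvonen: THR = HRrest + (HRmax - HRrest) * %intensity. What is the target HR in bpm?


Heart rate reserve = 165 - 70 = 95
Intensity fraction = 90 / 100 = 0.9
THR = 70 + 95 * 0.9 = 155.5 bpm

155.5 bpm


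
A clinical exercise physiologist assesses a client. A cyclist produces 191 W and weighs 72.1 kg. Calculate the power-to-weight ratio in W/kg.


P/W = power / mass
= 191 / 72.1
= 2.649 W/kg

2.649 W/kg


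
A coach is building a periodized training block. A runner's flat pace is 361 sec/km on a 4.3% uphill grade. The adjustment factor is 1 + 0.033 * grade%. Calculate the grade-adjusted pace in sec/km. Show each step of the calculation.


Factor = 1 + 0.033 * 4.3 = 1.1419
Adjusted pace = 361 * 1.1419
= 412.23 sec/km

412.23 s/km


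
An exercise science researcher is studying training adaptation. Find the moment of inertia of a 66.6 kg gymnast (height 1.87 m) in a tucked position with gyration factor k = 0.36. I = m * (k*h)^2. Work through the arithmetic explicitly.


Radius of gyration = 0.36 * 1.87 = 0.6732 m
I = 66.6 * 0.6732^2
= 66.6 * 0.453198
= 30.183 kg*m^2

30.183 kg*m^2


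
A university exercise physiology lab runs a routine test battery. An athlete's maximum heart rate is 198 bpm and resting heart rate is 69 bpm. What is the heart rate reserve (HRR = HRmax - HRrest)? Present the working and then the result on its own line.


HRR = HRmax - HRrest
= 198 - 69
= 129 bpm

129 bpm


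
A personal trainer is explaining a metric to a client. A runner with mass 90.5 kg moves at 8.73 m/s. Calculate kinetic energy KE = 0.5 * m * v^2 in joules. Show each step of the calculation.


v^2 = 8.73^2 = 76.2129
KE = 0.5 * 90.5 * 76.2129
= 3448.63 J

3448.63 J


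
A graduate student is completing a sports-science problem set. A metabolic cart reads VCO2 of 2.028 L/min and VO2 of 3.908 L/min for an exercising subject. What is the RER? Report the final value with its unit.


RER = VCO2 / VO2 = 2.028 / 3.908 = 0.5189

0.5189


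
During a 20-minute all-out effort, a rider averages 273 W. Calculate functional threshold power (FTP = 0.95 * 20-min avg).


FTP = 0.95 * 273
= 259.35 W

259.35 W


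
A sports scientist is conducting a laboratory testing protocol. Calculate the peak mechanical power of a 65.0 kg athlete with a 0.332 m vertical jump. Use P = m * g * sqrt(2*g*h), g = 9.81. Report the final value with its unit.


First, sqrt(2gh) = sqrt(2 * 9.81 * 0.332)
= sqrt(6.51384) = 2.552223 m/s
Power = 65.0 * 9.81 * 2.552223 = 1627.42 W

1627.42 W


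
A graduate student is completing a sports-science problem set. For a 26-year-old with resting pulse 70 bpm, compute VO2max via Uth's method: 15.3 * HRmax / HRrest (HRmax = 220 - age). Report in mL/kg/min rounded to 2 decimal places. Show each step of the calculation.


Step 1: HRmax = 220 - 26 = 194 bpm
Step 2: Ratio = 194 / 70 = 2.7714
Step 3: VO2max = 15.3 * 2.7714 = 42.4 mL/kg/min

42.4 mL/kg/min


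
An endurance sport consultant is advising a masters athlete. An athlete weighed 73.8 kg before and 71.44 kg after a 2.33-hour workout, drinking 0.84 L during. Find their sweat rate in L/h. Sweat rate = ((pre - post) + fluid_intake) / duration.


Body mass change = 2.36 kg
Total sweat loss = 2.36 + 0.84 = 3.2 L
Rate = 3.2 / 2.33 = 1.373 L/h

1.373 L/h


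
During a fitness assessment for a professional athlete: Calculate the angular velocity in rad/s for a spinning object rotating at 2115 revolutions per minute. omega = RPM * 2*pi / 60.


omega = RPM * 2*pi / 60
= 2115 * 6.28318531 / 60
= 221.482 rad/s

221.482 rad/s


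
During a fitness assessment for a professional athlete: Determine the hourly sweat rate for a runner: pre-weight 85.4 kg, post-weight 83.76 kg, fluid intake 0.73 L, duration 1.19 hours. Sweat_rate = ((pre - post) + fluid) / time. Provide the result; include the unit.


Mass lost = 85.4 - 83.76 = 1.64 kg
Add fluid consumed: 1.64 + 0.73 = 2.37 L total sweat
Sweat rate = 2.37 / 1.19 = 1.992 L/h

1.992 L/h


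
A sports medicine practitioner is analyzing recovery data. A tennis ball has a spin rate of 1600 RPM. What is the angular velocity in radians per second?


Convert RPM to rad/s: multiply by 2*pi and divide by 60
omega = 1600 * 2 * pi / 60
= 167.552 rad/s

167.552 rad/s


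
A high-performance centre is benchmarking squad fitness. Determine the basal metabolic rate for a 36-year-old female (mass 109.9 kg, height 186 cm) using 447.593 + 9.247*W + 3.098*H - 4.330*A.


BMR = 447.593 + 9.247*109.9 + 3.098*186 - 4.330*36
= 1884.19 kcal/day

1884.19 kcal/day


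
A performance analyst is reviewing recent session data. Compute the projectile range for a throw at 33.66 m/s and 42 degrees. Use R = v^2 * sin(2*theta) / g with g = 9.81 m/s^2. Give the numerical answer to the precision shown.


Two times the angle = 84 degrees
sin(84) = 0.994522
R = 1132.9956 * 0.994522 / 9.81 = 114.861 m

114.861 m


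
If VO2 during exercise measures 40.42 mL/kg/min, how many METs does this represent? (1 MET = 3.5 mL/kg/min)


METs = VO2 / 3.5 = 40.42 / 3.5 = 11.55

11.55 METs


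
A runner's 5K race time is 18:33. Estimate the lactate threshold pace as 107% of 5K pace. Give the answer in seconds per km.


Total race time = 18*60 + 33 = 1113 seconds
5K pace = 1113 / 5 = 222.6 sec/km
LT pace = 222.6 * 1.07 = 238.18 sec/km

238.18 s/km


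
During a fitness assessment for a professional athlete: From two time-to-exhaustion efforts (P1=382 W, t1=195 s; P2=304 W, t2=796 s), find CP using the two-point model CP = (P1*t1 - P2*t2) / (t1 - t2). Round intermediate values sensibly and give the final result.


Work in trial 1 = 74490 J
Work in trial 2 = 241984 J
Delta work = -167494 J
Delta time = -601 s
CP = -167494 / -601 = 278.69 W

278.69 W


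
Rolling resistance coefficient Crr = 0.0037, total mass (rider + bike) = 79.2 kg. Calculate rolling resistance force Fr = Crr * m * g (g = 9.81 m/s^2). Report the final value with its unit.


Fr = Crr * m * g
= 0.0037 * 79.2 * 9.81
= 2.875 N

2.875 N


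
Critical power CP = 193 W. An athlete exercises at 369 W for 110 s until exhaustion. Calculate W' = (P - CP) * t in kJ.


P - CP = 369 - 193 = 176 W
W' = 176 * 110 = 19360 J
= 19360 / 1000 = 19.36 kJ

19.36 kJ


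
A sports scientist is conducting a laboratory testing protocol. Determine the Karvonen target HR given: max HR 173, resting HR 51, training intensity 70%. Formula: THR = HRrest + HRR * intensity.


HRR = HRmax - HRrest = 173 - 51 = 122
THR = 51 + 122 * 0.7
= 136.4 bpm

136.4 bpm


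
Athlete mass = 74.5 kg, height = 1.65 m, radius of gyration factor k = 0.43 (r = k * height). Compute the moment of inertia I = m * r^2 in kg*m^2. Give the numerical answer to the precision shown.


r = k * height = 0.43 * 1.65 = 0.7095 m
r^2 = 0.7095^2 = 0.50339
I = 74.5 * 0.50339 = 37.503 kg*m^2

37.503 kg*m^2


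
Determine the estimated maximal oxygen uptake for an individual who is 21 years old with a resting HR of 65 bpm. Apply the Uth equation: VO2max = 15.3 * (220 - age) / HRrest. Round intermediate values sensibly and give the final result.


HRmax = 220 - 21 = 199
VO2max = 15.3 * (199 / 65)
= 15.3 * 3.0615
= 46.84 mL/kg/min

46.84 mL/kg/min


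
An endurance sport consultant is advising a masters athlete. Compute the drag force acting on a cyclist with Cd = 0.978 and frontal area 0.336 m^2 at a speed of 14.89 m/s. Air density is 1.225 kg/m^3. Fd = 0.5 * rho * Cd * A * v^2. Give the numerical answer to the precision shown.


Step 1: v^2 = 221.7121
Step 2: Fd = 0.5 * 1.225 * 0.978 * 0.336 * 221.7121
= 44.625 N

44.625 N


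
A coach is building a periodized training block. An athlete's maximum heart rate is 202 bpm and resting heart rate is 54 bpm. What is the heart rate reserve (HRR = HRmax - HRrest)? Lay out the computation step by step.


HRR = HRmax - HRrest
= 202 - 54
= 148 bpm

148 bpm


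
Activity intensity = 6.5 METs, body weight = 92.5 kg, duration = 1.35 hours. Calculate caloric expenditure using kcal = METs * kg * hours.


kcal = 6.5 * 92.5 * 1.35
= 601.25 * 1.35
= 811.69 kcal

811.69 kcal


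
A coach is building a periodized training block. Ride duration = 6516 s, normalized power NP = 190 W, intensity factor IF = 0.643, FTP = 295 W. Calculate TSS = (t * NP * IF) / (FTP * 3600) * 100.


Numerator = 6516 * 190 * 0.643 = 796059.72
Denominator = 295 * 3600 = 1062000
TSS = 796059.72 / 1062000 * 100
= 74.96

74.96 TSS


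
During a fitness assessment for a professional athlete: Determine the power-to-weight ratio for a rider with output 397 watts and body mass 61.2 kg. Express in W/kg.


P/W = 397 / 61.2 = 6.487 W/kg

6.487 W/kg


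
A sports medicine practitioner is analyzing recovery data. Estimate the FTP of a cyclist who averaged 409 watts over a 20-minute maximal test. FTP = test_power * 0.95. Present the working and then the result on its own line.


FTP = 409 * 0.95 = 388.55 W

388.55 W


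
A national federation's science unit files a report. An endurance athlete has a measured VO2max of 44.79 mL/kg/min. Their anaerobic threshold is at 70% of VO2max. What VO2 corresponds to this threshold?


Anaerobic threshold VO2 = VO2max * 70%
= 44.79 * 0.7
= 31.35 mL/kg/min

31.35 mL/kg/min


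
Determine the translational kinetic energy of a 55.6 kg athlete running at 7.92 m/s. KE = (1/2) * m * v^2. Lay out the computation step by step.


KE = 0.5 * m * v^2
= 0.5 * 55.6 * 7.92^2
= 0.5 * 55.6 * 62.7264
= 1743.79 J

1743.79 J


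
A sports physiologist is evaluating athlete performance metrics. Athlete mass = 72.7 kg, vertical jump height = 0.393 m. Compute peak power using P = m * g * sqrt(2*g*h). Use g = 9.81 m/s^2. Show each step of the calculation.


sqrt(2 * 9.81 * 0.393) = sqrt(7.71066) = 2.776808 m/s
P = 72.7 * 9.81 * 2.776808
= 1980.38 W

1980.38 W


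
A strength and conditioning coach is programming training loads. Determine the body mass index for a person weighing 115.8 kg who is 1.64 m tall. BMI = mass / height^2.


BMI = mass / height^2
= 115.8 / 1.64^2
= 115.8 / 2.6896
= 43.05 kg/m^2

43.05 kg/m^2


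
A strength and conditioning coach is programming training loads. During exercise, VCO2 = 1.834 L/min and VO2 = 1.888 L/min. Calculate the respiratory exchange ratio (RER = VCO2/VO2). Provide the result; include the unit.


RER = VCO2 / VO2
= 1.834 / 1.888
= 0.9714

0.9714


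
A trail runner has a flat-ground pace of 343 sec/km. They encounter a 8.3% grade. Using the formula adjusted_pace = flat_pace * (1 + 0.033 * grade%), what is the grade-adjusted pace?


Grade factor = 1 + 0.033 * 8.3 = 1.2739
Adjusted = 343 * 1.2739 = 436.95 sec/km

436.95 s/km


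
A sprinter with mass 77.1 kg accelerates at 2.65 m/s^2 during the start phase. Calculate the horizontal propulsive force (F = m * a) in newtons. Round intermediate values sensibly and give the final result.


F = m * a
= 77.1 * 2.65
= 204.32 N

204.32 N


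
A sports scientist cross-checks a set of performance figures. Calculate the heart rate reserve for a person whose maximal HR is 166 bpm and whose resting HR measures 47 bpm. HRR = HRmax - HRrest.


HRmax = 166 bpm
HRrest = 47 bpm
HRR = 166 - 47 = 119 bpm

119 bpm


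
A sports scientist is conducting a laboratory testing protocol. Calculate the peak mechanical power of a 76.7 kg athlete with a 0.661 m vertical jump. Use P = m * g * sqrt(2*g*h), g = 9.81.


First, sqrt(2gh) = sqrt(2 * 9.81 * 0.661)
= sqrt(12.96882) = 3.601225 m/s
Power = 76.7 * 9.81 * 3.601225 = 2709.66 W

2709.66 W


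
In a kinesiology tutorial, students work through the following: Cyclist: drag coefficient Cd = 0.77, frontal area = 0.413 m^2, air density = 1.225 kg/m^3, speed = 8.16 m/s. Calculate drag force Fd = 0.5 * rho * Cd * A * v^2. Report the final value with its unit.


v^2 = 8.16^2 = 66.5856
Fd = 0.5 * 1.225 * 0.77 * 0.413 * 66.5856
= 12.97 N

12.97 N


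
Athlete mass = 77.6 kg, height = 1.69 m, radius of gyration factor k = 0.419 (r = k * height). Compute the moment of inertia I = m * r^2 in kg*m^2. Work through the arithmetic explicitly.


r = k * height = 0.419 * 1.69 = 0.70811 m
r^2 = 0.70811^2 = 0.50142
I = 77.6 * 0.50142 = 38.91 kg*m^2

38.91 kg*m^2


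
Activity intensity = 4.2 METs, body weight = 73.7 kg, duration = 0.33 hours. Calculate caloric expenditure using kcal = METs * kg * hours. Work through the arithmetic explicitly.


kcal = 4.2 * 73.7 * 0.33
= 309.54 * 0.33
= 102.15 kcal

102.15 kcal


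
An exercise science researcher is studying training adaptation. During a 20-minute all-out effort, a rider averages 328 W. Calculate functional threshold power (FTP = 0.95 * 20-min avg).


FTP = 0.95 * 328
= 311.6 W

311.6 W


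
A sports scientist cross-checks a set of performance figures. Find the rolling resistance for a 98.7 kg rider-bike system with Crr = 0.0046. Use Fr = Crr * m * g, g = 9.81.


m * g = 98.7 * 9.81 = 968.247 N
Fr = 0.0046 * 968.247 = 4.454 N

4.454 N


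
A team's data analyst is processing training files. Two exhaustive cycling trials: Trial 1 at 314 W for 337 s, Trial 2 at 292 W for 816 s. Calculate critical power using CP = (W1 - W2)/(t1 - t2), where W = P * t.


W1 = 314 * 337 = 105818 J
W2 = 292 * 816 = 238272 J
CP = (105818 - 238272) / (337 - 816)
= -132454 / -479
= 276.52 W

276.52 W


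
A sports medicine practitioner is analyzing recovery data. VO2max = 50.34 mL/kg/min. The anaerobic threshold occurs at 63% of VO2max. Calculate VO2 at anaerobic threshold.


AT fraction = 63 / 100 = 0.63
AT VO2 = 50.34 * 0.63
= 31.71 mL/kg/min

31.71 mL/kg/min


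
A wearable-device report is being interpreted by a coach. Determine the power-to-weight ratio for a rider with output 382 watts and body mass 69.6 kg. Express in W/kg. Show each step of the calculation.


P/W = 382 / 69.6 = 5.489 W/kg

5.489 W/kg


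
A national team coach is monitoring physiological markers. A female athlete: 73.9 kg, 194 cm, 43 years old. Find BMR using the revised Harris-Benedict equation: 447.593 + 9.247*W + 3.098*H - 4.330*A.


Intercept = 447.593
Weight contribution = 9.247 * 73.9 = 683.3533
Height contribution = 3.098 * 194 = 601.012
Age contribution = 4.33 * 43 = 186.19
BMR = 447.593 + 683.3533 + 601.012 - 186.19
= 1545.77 kcal/day

1545.77 kcal/day


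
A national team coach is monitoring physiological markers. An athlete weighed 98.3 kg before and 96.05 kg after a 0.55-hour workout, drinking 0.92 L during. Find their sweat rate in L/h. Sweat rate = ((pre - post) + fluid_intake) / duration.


Body mass change = 2.25 kg
Total sweat loss = 2.25 + 0.92 = 3.17 L
Rate = 3.17 / 0.55 = 5.764 L/h

5.764 L/h


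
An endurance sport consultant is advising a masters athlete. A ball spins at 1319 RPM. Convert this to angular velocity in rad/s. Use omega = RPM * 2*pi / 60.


omega = 1319 * 2 * pi / 60
= 1319 * 6.28318531 / 60
= 8287.521 / 60
= 138.125 rad/s

138.125 rad/s


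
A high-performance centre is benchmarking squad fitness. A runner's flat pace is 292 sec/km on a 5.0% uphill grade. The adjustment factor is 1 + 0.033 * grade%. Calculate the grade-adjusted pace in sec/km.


Factor = 1 + 0.033 * 5.0 = 1.165
Adjusted pace = 292 * 1.165
= 340.18 sec/km

340.18 s/km


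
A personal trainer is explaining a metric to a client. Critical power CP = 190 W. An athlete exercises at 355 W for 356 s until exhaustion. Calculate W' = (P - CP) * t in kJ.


P - CP = 355 - 190 = 165 W
W' = 165 * 356 = 58740 J
= 58740 / 1000 = 58.74 kJ

58.74 kJ


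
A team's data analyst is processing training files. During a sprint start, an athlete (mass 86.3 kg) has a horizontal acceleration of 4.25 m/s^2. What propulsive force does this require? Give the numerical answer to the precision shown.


Propulsive force = mass * acceleration
= 86.3 kg * 4.25 m/s^2
= 366.78 N

366.78 N


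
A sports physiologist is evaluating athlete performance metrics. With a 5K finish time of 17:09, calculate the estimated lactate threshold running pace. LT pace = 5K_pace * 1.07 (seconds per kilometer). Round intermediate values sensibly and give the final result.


Race duration = 1029 s for 5 km
Average pace = 1029 / 5 = 205.8 s/km
LT pace = 205.8 * 1.07
= 220.21 s/km

220.21 s/km


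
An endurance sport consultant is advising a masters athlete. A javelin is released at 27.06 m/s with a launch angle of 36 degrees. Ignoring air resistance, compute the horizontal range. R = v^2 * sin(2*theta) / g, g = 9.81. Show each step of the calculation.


Launch speed squared = 732.2436
sin(2 * 36 deg) = 0.951057
Range = 732.2436 * 0.951057 / 9.81
= 70.989 m

70.989 m


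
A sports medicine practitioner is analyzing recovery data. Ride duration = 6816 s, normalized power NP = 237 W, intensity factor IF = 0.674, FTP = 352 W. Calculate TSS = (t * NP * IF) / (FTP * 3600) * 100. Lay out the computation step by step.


Numerator = 6816 * 237 * 0.674 = 1088774.208
Denominator = 352 * 3600 = 1267200
TSS = 1088774.208 / 1267200 * 100
= 85.92

85.92 TSS


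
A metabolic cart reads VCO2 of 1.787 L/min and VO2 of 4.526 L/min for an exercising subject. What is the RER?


RER = VCO2 / VO2 = 1.787 / 4.526 = 0.3948

0.3948


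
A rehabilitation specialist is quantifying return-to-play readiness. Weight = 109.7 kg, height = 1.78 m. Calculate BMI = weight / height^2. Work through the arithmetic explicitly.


height^2 = 1.78^2 = 3.1684
BMI = 109.7 / 3.1684 = 34.62 kg/m^2

34.62 kg/m^2


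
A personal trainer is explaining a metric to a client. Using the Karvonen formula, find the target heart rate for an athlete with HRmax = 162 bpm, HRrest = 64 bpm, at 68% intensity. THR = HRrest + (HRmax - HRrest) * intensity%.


HRR = 162 - 64 = 98
THR = 64 + 98 * 0.68
= 64 + 66.64
= 130.64 bpm

130.64 bpm


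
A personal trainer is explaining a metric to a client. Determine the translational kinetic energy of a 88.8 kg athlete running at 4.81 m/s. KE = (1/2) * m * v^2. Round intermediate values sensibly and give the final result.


KE = 0.5 * m * v^2
= 0.5 * 88.8 * 4.81^2
= 0.5 * 88.8 * 23.1361
= 1027.24 J

1027.24 J


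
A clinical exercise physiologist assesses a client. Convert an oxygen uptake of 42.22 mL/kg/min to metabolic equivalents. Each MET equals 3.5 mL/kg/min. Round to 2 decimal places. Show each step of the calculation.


One MET = 3.5 mL/kg/min
Number of METs = 42.22 / 3.5
= 12.06 METs

12.06 METs


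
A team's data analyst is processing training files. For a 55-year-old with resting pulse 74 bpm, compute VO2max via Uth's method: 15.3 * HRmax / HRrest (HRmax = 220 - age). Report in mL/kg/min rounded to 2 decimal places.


Step 1: HRmax = 220 - 55 = 165 bpm
Step 2: Ratio = 165 / 74 = 2.2297
Step 3: VO2max = 15.3 * 2.2297 = 34.11 mL/kg/min

34.11 mL/kg/min


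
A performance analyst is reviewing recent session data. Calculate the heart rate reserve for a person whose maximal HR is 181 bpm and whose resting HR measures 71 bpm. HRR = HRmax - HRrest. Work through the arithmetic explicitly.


HRmax = 181 bpm
HRrest = 71 bpm
HRR = 181 - 71 = 110 bpm

110 bpm


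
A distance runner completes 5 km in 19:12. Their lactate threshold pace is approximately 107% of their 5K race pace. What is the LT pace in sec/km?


Convert to seconds: 19 min 12 s = 1152 s
Pace per km = 1152 / 5 = 230.4 s/km
LT pace = 230.4 * 1.07 = 246.53 s/km

246.53 s/km


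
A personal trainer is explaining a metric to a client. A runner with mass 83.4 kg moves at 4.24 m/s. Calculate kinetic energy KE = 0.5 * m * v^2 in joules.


v^2 = 4.24^2 = 17.9776
KE = 0.5 * 83.4 * 17.9776
= 749.67 J

749.67 J


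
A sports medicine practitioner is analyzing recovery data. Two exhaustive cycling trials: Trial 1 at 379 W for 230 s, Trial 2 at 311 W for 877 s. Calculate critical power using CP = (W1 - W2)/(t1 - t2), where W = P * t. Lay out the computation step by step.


W1 = 379 * 230 = 87170 J
W2 = 311 * 877 = 272747 J
CP = (87170 - 272747) / (230 - 877)
= -185577 / -647
= 286.83 W

286.83 W


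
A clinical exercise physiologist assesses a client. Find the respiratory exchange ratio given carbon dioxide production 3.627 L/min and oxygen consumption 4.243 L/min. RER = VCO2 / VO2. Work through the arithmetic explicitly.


VCO2 = 3.627 L/min
VO2 = 4.243 L/min
RER = 3.627 / 4.243 = 0.8548

0.8548


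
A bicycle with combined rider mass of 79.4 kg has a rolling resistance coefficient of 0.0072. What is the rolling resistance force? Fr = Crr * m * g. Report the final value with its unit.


Fr = 0.0072 * 79.4 * 9.81
= 0.57168 * 9.81
= 5.608 N

5.608 N


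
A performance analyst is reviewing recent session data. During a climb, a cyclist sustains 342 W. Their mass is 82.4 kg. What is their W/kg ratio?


Power-to-weight = 342 W / 82.4 kg
= 4.15 W/kg

4.15 W/kg


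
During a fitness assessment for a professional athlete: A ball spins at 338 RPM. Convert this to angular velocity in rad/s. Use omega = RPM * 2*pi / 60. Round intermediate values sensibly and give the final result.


omega = 338 * 2 * pi / 60
= 338 * 6.28318531 / 60
= 2123.717 / 60
= 35.395 rad/s

35.395 rad/s


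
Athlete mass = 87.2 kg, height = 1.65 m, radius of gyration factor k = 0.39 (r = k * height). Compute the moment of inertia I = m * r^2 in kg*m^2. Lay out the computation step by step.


r = k * height = 0.39 * 1.65 = 0.6435 m
r^2 = 0.6435^2 = 0.414092
I = 87.2 * 0.414092 = 36.109 kg*m^2

36.109 kg*m^2


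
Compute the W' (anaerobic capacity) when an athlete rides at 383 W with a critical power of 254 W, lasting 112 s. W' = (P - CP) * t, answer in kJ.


Above-CP power = 129 W
Duration = 112 s
W' = 129 * 112 = 14448 J
Convert: 14448 / 1000 = 14.448 kJ

14.448 kJ


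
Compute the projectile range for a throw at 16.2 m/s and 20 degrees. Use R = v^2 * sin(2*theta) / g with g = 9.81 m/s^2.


Two times the angle = 40 degrees
sin(40) = 0.642788
R = 262.44 * 0.642788 / 9.81 = 17.196 m

17.196 m


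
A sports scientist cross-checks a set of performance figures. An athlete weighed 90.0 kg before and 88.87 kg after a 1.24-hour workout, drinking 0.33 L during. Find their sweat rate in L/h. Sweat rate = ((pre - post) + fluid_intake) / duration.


Body mass change = 1.13 kg
Total sweat loss = 1.13 + 0.33 = 1.46 L
Rate = 1.46 / 1.24 = 1.177 L/h

1.177 L/h


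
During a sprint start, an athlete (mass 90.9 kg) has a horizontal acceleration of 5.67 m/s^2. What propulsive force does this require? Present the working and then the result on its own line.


Propulsive force = mass * acceleration
= 90.9 kg * 5.67 m/s^2
= 515.4 N

515.4 N


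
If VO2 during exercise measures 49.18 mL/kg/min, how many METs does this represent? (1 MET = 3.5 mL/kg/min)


METs = VO2 / 3.5 = 49.18 / 3.5 = 14.05

14.05 METs


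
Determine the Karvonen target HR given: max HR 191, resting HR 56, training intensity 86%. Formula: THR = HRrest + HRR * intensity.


HRR = HRmax - HRrest = 191 - 56 = 135
THR = 56 + 135 * 0.86
= 172.1 bpm

172.1 bpm


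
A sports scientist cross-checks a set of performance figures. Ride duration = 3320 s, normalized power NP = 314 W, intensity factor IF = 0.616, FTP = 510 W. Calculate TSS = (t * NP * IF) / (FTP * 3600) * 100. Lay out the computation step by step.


Numerator = 3320 * 314 * 0.616 = 642167.68
Denominator = 510 * 3600 = 1836000
TSS = 642167.68 / 1836000 * 100
= 34.98

34.98 TSS


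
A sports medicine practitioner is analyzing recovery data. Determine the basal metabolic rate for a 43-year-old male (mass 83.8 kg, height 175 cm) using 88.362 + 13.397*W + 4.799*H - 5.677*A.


BMR = 88.362 + 13.397*83.8 + 4.799*175 - 5.677*43
= 1806.74 kcal/day

1806.74 kcal/day


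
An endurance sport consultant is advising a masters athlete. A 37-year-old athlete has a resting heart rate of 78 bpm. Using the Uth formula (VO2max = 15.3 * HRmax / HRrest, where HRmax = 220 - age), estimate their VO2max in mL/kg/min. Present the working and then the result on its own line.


HRmax = 220 - 37 = 183 bpm
Ratio = HRmax / HRrest = 183 / 78 = 2.3462
VO2max = 15.3 * 2.3462 = 35.9 mL/kg/min

35.9 mL/kg/min


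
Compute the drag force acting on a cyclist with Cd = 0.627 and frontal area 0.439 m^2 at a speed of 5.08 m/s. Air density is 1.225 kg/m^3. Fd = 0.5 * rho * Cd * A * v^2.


Step 1: v^2 = 25.8064
Step 2: Fd = 0.5 * 1.225 * 0.627 * 0.439 * 25.8064
= 4.351 N

4.351 N


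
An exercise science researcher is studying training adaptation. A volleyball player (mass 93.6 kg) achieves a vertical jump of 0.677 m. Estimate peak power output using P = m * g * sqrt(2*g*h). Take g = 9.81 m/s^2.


2 * g * h = 2 * 9.81 * 0.677 = 13.28274
sqrt(13.28274) = 3.644549 m/s
P = 93.6 * 9.81 * 3.644549 = 3346.48 W

3346.48 W


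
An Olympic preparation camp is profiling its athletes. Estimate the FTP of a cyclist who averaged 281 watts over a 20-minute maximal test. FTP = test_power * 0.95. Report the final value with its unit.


FTP = 281 * 0.95 = 266.95 W

266.95 W


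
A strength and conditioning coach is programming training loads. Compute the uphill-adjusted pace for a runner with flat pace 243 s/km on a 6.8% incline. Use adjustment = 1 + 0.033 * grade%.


Adjustment factor = 1 + 0.033 * 6.8 = 1.2244
Grade-adjusted pace = 243 * 1.2244 = 297.53 s/km

297.53 s/km


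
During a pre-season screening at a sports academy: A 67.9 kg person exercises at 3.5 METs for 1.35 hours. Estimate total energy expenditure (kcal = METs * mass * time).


Energy = METs * mass(kg) * time(h)
= 3.5 * 67.9 * 1.35
= 320.83 kcal

320.83 kcal


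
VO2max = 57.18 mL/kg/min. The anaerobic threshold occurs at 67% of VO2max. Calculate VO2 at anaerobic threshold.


AT fraction = 67 / 100 = 0.67
AT VO2 = 57.18 * 0.67
= 38.31 mL/kg/min

38.31 mL/kg/min


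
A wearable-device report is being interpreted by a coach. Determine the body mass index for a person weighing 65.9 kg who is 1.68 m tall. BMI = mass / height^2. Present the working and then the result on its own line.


BMI = mass / height^2
= 65.9 / 1.68^2
= 65.9 / 2.8224
= 23.35 kg/m^2

23.35 kg/m^2


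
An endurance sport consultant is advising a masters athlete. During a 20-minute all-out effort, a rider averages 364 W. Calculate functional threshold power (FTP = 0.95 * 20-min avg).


FTP = 0.95 * 364
= 345.8 W

345.8 W


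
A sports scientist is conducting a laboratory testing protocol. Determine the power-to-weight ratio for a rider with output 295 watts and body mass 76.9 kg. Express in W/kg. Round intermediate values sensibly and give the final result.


P/W = 295 / 76.9 = 3.836 W/kg

3.836 W/kg


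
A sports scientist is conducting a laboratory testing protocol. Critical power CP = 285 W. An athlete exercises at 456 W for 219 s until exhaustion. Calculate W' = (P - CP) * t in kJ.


P - CP = 456 - 285 = 171 W
W' = 171 * 219 = 37449 J
= 37449 / 1000 = 37.449 kJ

37.449 kJ


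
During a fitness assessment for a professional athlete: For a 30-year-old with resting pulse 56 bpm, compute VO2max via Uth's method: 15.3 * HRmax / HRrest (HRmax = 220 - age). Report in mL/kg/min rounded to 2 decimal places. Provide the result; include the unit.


Step 1: HRmax = 220 - 30 = 190 bpm
Step 2: Ratio = 190 / 56 = 3.3929
Step 3: VO2max = 15.3 * 3.3929 = 51.91 mL/kg/min

51.91 mL/kg/min


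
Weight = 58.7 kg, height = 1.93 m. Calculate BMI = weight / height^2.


height^2 = 1.93^2 = 3.7249
BMI = 58.7 / 3.7249 = 15.76 kg/m^2

15.76 kg/m^2


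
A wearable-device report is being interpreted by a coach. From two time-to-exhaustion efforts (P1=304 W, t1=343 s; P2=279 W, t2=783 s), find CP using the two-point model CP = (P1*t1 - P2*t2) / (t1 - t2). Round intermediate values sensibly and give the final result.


Work in trial 1 = 104272 J
Work in trial 2 = 218457 J
Delta work = -114185 J
Delta time = -440 s
CP = -114185 / -440 = 259.51 W

259.51 W


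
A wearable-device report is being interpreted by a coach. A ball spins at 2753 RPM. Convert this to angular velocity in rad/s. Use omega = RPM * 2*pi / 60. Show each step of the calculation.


omega = 2753 * 2 * pi / 60
= 2753 * 6.28318531 / 60
= 17297.609 / 60
= 288.293 rad/s

288.293 rad/s


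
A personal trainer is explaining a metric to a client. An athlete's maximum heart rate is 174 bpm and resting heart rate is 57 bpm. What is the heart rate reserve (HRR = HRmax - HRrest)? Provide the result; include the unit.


HRR = HRmax - HRrest
= 174 - 57
= 117 bpm

117 bpm
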